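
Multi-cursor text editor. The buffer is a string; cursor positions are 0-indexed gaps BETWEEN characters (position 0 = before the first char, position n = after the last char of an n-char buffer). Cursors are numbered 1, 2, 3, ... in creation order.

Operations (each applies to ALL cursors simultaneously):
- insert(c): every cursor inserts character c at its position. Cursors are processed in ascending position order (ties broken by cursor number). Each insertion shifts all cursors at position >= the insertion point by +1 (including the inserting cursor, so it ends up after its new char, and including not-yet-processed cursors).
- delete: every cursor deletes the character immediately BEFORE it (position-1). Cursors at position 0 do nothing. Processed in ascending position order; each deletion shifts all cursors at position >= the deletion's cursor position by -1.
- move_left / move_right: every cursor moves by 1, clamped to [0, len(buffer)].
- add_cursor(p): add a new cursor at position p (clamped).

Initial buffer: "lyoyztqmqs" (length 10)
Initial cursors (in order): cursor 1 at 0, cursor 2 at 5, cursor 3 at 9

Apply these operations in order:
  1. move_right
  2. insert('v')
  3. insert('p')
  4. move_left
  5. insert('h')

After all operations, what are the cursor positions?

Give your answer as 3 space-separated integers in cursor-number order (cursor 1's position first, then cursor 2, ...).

After op 1 (move_right): buffer="lyoyztqmqs" (len 10), cursors c1@1 c2@6 c3@10, authorship ..........
After op 2 (insert('v')): buffer="lvyoyztvqmqsv" (len 13), cursors c1@2 c2@8 c3@13, authorship .1.....2....3
After op 3 (insert('p')): buffer="lvpyoyztvpqmqsvp" (len 16), cursors c1@3 c2@10 c3@16, authorship .11.....22....33
After op 4 (move_left): buffer="lvpyoyztvpqmqsvp" (len 16), cursors c1@2 c2@9 c3@15, authorship .11.....22....33
After op 5 (insert('h')): buffer="lvhpyoyztvhpqmqsvhp" (len 19), cursors c1@3 c2@11 c3@18, authorship .111.....222....333

Answer: 3 11 18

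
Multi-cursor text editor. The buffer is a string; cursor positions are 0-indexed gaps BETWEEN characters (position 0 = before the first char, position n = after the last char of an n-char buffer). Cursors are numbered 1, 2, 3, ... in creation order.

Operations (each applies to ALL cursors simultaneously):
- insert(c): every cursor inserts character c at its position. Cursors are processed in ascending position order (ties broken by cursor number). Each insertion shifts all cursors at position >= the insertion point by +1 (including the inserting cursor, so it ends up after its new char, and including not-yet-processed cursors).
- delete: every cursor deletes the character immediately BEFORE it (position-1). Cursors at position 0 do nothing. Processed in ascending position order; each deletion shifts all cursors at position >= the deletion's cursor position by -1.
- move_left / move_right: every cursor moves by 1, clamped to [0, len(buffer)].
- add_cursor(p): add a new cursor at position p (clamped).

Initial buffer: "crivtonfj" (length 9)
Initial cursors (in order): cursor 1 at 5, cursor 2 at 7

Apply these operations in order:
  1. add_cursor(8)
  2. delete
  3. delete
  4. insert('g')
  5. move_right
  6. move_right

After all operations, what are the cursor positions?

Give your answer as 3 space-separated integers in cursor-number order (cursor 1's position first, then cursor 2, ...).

After op 1 (add_cursor(8)): buffer="crivtonfj" (len 9), cursors c1@5 c2@7 c3@8, authorship .........
After op 2 (delete): buffer="crivoj" (len 6), cursors c1@4 c2@5 c3@5, authorship ......
After op 3 (delete): buffer="crj" (len 3), cursors c1@2 c2@2 c3@2, authorship ...
After op 4 (insert('g')): buffer="crgggj" (len 6), cursors c1@5 c2@5 c3@5, authorship ..123.
After op 5 (move_right): buffer="crgggj" (len 6), cursors c1@6 c2@6 c3@6, authorship ..123.
After op 6 (move_right): buffer="crgggj" (len 6), cursors c1@6 c2@6 c3@6, authorship ..123.

Answer: 6 6 6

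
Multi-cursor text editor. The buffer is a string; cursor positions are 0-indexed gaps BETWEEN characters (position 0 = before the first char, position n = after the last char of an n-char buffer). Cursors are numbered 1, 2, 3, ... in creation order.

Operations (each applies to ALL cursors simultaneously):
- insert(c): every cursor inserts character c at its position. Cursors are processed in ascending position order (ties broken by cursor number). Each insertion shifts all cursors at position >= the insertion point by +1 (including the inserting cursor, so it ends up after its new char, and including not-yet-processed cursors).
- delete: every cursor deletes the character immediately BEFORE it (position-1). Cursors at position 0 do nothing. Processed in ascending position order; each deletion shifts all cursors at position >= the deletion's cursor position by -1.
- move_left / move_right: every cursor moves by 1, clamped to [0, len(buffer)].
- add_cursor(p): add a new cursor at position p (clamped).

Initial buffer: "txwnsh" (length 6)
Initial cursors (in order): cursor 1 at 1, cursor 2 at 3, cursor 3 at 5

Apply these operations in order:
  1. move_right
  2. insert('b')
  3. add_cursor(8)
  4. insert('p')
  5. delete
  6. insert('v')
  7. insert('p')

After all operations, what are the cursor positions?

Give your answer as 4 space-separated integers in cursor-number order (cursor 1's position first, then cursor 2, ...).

After op 1 (move_right): buffer="txwnsh" (len 6), cursors c1@2 c2@4 c3@6, authorship ......
After op 2 (insert('b')): buffer="txbwnbshb" (len 9), cursors c1@3 c2@6 c3@9, authorship ..1..2..3
After op 3 (add_cursor(8)): buffer="txbwnbshb" (len 9), cursors c1@3 c2@6 c4@8 c3@9, authorship ..1..2..3
After op 4 (insert('p')): buffer="txbpwnbpshpbp" (len 13), cursors c1@4 c2@8 c4@11 c3@13, authorship ..11..22..433
After op 5 (delete): buffer="txbwnbshb" (len 9), cursors c1@3 c2@6 c4@8 c3@9, authorship ..1..2..3
After op 6 (insert('v')): buffer="txbvwnbvshvbv" (len 13), cursors c1@4 c2@8 c4@11 c3@13, authorship ..11..22..433
After op 7 (insert('p')): buffer="txbvpwnbvpshvpbvp" (len 17), cursors c1@5 c2@10 c4@14 c3@17, authorship ..111..222..44333

Answer: 5 10 17 14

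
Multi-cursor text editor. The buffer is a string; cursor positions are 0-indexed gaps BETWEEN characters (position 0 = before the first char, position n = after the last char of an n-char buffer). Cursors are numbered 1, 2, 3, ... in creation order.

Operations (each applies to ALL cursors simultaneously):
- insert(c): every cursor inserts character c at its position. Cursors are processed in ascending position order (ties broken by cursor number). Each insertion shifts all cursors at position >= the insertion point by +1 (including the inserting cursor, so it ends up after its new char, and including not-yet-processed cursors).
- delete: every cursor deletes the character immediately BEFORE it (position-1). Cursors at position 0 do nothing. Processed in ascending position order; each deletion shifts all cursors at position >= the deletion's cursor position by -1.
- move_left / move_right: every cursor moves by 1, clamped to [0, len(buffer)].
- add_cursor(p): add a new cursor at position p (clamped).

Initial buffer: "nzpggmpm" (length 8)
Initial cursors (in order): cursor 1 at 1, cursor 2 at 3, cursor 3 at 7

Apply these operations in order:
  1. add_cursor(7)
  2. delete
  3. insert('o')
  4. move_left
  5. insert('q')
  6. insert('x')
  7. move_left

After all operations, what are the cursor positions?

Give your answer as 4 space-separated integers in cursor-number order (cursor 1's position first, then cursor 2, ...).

Answer: 1 5 13 13

Derivation:
After op 1 (add_cursor(7)): buffer="nzpggmpm" (len 8), cursors c1@1 c2@3 c3@7 c4@7, authorship ........
After op 2 (delete): buffer="zggm" (len 4), cursors c1@0 c2@1 c3@3 c4@3, authorship ....
After op 3 (insert('o')): buffer="ozoggoom" (len 8), cursors c1@1 c2@3 c3@7 c4@7, authorship 1.2..34.
After op 4 (move_left): buffer="ozoggoom" (len 8), cursors c1@0 c2@2 c3@6 c4@6, authorship 1.2..34.
After op 5 (insert('q')): buffer="qozqoggoqqom" (len 12), cursors c1@1 c2@4 c3@10 c4@10, authorship 11.22..3344.
After op 6 (insert('x')): buffer="qxozqxoggoqqxxom" (len 16), cursors c1@2 c2@6 c3@14 c4@14, authorship 111.222..334344.
After op 7 (move_left): buffer="qxozqxoggoqqxxom" (len 16), cursors c1@1 c2@5 c3@13 c4@13, authorship 111.222..334344.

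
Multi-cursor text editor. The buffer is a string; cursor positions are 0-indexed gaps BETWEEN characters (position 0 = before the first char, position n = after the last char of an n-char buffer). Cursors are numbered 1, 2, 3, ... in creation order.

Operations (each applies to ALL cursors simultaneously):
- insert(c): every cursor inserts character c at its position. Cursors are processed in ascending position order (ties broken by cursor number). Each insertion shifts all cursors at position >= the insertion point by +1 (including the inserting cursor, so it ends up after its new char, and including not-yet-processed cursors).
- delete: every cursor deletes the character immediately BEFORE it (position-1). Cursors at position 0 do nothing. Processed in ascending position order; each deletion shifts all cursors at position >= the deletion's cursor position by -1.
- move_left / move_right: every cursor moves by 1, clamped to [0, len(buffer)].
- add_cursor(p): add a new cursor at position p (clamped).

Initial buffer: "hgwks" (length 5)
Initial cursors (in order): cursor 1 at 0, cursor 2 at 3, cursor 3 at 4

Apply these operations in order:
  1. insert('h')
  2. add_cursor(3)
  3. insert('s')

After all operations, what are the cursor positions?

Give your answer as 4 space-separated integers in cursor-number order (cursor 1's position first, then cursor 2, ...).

After op 1 (insert('h')): buffer="hhgwhkhs" (len 8), cursors c1@1 c2@5 c3@7, authorship 1...2.3.
After op 2 (add_cursor(3)): buffer="hhgwhkhs" (len 8), cursors c1@1 c4@3 c2@5 c3@7, authorship 1...2.3.
After op 3 (insert('s')): buffer="hshgswhskhss" (len 12), cursors c1@2 c4@5 c2@8 c3@11, authorship 11..4.22.33.

Answer: 2 8 11 5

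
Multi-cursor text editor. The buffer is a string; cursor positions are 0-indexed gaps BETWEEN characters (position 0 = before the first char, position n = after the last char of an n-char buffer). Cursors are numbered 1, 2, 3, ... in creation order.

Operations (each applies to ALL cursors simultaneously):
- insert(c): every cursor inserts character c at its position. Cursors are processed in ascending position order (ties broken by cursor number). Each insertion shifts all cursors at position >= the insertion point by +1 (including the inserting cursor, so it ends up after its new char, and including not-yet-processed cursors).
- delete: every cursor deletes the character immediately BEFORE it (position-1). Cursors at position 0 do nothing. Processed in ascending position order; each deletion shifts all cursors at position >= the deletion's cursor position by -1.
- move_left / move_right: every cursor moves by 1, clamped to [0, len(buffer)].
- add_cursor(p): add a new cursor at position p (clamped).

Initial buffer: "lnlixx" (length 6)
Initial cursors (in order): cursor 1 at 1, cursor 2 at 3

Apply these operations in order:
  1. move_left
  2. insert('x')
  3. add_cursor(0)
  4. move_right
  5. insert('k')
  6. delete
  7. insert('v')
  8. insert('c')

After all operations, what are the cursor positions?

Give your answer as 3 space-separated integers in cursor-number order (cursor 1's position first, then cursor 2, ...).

After op 1 (move_left): buffer="lnlixx" (len 6), cursors c1@0 c2@2, authorship ......
After op 2 (insert('x')): buffer="xlnxlixx" (len 8), cursors c1@1 c2@4, authorship 1..2....
After op 3 (add_cursor(0)): buffer="xlnxlixx" (len 8), cursors c3@0 c1@1 c2@4, authorship 1..2....
After op 4 (move_right): buffer="xlnxlixx" (len 8), cursors c3@1 c1@2 c2@5, authorship 1..2....
After op 5 (insert('k')): buffer="xklknxlkixx" (len 11), cursors c3@2 c1@4 c2@8, authorship 13.1.2.2...
After op 6 (delete): buffer="xlnxlixx" (len 8), cursors c3@1 c1@2 c2@5, authorship 1..2....
After op 7 (insert('v')): buffer="xvlvnxlvixx" (len 11), cursors c3@2 c1@4 c2@8, authorship 13.1.2.2...
After op 8 (insert('c')): buffer="xvclvcnxlvcixx" (len 14), cursors c3@3 c1@6 c2@11, authorship 133.11.2.22...

Answer: 6 11 3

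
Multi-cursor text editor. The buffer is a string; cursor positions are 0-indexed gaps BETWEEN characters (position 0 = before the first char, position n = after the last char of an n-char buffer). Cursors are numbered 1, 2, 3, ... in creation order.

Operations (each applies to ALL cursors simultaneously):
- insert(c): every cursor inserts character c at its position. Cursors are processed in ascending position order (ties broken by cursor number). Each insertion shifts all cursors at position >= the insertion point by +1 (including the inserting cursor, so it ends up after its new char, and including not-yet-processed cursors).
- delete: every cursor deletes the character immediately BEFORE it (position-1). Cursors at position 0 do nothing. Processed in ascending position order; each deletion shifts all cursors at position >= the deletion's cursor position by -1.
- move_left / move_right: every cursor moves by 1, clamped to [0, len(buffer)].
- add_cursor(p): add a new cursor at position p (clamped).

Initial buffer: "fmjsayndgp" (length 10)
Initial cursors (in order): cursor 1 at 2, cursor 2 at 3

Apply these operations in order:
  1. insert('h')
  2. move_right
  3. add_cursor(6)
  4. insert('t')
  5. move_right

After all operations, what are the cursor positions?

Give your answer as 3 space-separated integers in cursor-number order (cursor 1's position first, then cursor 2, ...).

After op 1 (insert('h')): buffer="fmhjhsayndgp" (len 12), cursors c1@3 c2@5, authorship ..1.2.......
After op 2 (move_right): buffer="fmhjhsayndgp" (len 12), cursors c1@4 c2@6, authorship ..1.2.......
After op 3 (add_cursor(6)): buffer="fmhjhsayndgp" (len 12), cursors c1@4 c2@6 c3@6, authorship ..1.2.......
After op 4 (insert('t')): buffer="fmhjthsttayndgp" (len 15), cursors c1@5 c2@9 c3@9, authorship ..1.12.23......
After op 5 (move_right): buffer="fmhjthsttayndgp" (len 15), cursors c1@6 c2@10 c3@10, authorship ..1.12.23......

Answer: 6 10 10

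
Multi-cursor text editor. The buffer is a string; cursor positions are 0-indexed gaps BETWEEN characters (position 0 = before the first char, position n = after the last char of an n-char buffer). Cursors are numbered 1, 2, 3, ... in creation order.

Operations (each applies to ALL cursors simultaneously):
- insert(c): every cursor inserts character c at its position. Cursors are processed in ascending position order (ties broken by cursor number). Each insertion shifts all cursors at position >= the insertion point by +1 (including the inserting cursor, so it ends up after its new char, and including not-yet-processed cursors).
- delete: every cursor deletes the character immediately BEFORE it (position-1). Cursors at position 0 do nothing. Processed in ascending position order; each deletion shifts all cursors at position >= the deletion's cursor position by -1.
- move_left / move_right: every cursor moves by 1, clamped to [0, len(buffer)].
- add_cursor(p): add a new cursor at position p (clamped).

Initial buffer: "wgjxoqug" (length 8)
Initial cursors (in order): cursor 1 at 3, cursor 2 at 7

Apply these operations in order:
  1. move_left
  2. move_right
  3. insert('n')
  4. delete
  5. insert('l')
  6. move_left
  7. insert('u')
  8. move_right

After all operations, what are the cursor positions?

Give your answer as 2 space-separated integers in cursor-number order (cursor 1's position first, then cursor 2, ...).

After op 1 (move_left): buffer="wgjxoqug" (len 8), cursors c1@2 c2@6, authorship ........
After op 2 (move_right): buffer="wgjxoqug" (len 8), cursors c1@3 c2@7, authorship ........
After op 3 (insert('n')): buffer="wgjnxoqung" (len 10), cursors c1@4 c2@9, authorship ...1....2.
After op 4 (delete): buffer="wgjxoqug" (len 8), cursors c1@3 c2@7, authorship ........
After op 5 (insert('l')): buffer="wgjlxoqulg" (len 10), cursors c1@4 c2@9, authorship ...1....2.
After op 6 (move_left): buffer="wgjlxoqulg" (len 10), cursors c1@3 c2@8, authorship ...1....2.
After op 7 (insert('u')): buffer="wgjulxoquulg" (len 12), cursors c1@4 c2@10, authorship ...11....22.
After op 8 (move_right): buffer="wgjulxoquulg" (len 12), cursors c1@5 c2@11, authorship ...11....22.

Answer: 5 11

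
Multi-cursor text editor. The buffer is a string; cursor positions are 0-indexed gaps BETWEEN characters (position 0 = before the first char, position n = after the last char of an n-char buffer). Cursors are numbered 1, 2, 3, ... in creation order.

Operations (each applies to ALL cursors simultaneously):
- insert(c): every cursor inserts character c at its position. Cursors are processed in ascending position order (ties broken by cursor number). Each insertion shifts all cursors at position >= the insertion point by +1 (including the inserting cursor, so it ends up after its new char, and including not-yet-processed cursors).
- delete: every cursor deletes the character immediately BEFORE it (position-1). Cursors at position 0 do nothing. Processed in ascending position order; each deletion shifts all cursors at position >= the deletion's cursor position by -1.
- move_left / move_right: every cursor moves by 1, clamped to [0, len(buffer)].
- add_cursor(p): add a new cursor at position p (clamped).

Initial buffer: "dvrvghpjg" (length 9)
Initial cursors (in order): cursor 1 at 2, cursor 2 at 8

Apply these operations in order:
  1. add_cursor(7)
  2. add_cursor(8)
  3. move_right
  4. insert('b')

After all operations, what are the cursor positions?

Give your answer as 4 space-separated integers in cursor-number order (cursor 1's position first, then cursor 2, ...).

Answer: 4 13 10 13

Derivation:
After op 1 (add_cursor(7)): buffer="dvrvghpjg" (len 9), cursors c1@2 c3@7 c2@8, authorship .........
After op 2 (add_cursor(8)): buffer="dvrvghpjg" (len 9), cursors c1@2 c3@7 c2@8 c4@8, authorship .........
After op 3 (move_right): buffer="dvrvghpjg" (len 9), cursors c1@3 c3@8 c2@9 c4@9, authorship .........
After op 4 (insert('b')): buffer="dvrbvghpjbgbb" (len 13), cursors c1@4 c3@10 c2@13 c4@13, authorship ...1.....3.24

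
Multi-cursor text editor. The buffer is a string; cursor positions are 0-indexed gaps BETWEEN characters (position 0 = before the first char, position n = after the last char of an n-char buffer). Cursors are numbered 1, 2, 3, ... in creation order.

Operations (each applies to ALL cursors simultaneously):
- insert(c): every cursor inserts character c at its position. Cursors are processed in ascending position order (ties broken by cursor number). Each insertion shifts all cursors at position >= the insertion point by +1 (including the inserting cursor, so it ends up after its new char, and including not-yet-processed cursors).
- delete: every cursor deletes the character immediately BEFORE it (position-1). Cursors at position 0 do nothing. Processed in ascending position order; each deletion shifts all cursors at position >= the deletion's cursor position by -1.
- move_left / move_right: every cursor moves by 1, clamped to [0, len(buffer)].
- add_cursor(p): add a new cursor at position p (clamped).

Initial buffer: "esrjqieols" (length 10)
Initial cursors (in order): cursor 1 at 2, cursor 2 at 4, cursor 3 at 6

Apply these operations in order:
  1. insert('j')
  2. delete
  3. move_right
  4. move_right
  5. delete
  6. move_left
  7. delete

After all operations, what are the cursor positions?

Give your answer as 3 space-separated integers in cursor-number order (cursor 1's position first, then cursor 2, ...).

Answer: 1 1 1

Derivation:
After op 1 (insert('j')): buffer="esjrjjqijeols" (len 13), cursors c1@3 c2@6 c3@9, authorship ..1..2..3....
After op 2 (delete): buffer="esrjqieols" (len 10), cursors c1@2 c2@4 c3@6, authorship ..........
After op 3 (move_right): buffer="esrjqieols" (len 10), cursors c1@3 c2@5 c3@7, authorship ..........
After op 4 (move_right): buffer="esrjqieols" (len 10), cursors c1@4 c2@6 c3@8, authorship ..........
After op 5 (delete): buffer="esrqels" (len 7), cursors c1@3 c2@4 c3@5, authorship .......
After op 6 (move_left): buffer="esrqels" (len 7), cursors c1@2 c2@3 c3@4, authorship .......
After op 7 (delete): buffer="eels" (len 4), cursors c1@1 c2@1 c3@1, authorship ....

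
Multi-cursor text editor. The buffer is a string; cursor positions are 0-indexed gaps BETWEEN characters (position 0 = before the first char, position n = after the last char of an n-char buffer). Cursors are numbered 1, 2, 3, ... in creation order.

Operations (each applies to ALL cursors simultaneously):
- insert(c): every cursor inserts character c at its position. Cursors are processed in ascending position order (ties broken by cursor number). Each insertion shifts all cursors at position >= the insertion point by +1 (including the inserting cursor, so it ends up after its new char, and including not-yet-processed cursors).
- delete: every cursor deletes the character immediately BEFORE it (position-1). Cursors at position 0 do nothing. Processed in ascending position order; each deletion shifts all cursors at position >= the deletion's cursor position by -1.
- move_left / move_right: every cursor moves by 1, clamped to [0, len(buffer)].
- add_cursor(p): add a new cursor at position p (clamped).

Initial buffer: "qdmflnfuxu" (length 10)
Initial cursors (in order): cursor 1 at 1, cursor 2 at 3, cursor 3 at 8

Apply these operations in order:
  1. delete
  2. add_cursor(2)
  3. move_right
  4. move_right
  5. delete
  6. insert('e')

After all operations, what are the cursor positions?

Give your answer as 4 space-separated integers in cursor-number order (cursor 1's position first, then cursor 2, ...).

Answer: 4 4 7 4

Derivation:
After op 1 (delete): buffer="dflnfxu" (len 7), cursors c1@0 c2@1 c3@5, authorship .......
After op 2 (add_cursor(2)): buffer="dflnfxu" (len 7), cursors c1@0 c2@1 c4@2 c3@5, authorship .......
After op 3 (move_right): buffer="dflnfxu" (len 7), cursors c1@1 c2@2 c4@3 c3@6, authorship .......
After op 4 (move_right): buffer="dflnfxu" (len 7), cursors c1@2 c2@3 c4@4 c3@7, authorship .......
After op 5 (delete): buffer="dfx" (len 3), cursors c1@1 c2@1 c4@1 c3@3, authorship ...
After op 6 (insert('e')): buffer="deeefxe" (len 7), cursors c1@4 c2@4 c4@4 c3@7, authorship .124..3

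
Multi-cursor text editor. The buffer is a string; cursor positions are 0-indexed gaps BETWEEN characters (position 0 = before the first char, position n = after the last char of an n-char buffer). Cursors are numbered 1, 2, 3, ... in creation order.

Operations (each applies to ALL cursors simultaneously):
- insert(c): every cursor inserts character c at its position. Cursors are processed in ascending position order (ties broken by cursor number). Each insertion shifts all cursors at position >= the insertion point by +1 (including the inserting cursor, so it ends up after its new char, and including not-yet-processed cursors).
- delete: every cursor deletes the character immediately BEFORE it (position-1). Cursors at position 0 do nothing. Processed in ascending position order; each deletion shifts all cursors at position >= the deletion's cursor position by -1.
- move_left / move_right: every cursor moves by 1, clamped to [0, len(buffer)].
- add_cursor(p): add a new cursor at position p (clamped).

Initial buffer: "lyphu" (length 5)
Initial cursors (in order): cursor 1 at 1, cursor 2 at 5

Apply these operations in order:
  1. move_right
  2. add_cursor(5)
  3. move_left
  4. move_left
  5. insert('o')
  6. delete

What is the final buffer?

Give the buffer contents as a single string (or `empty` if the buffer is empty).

After op 1 (move_right): buffer="lyphu" (len 5), cursors c1@2 c2@5, authorship .....
After op 2 (add_cursor(5)): buffer="lyphu" (len 5), cursors c1@2 c2@5 c3@5, authorship .....
After op 3 (move_left): buffer="lyphu" (len 5), cursors c1@1 c2@4 c3@4, authorship .....
After op 4 (move_left): buffer="lyphu" (len 5), cursors c1@0 c2@3 c3@3, authorship .....
After op 5 (insert('o')): buffer="olypoohu" (len 8), cursors c1@1 c2@6 c3@6, authorship 1...23..
After op 6 (delete): buffer="lyphu" (len 5), cursors c1@0 c2@3 c3@3, authorship .....

Answer: lyphu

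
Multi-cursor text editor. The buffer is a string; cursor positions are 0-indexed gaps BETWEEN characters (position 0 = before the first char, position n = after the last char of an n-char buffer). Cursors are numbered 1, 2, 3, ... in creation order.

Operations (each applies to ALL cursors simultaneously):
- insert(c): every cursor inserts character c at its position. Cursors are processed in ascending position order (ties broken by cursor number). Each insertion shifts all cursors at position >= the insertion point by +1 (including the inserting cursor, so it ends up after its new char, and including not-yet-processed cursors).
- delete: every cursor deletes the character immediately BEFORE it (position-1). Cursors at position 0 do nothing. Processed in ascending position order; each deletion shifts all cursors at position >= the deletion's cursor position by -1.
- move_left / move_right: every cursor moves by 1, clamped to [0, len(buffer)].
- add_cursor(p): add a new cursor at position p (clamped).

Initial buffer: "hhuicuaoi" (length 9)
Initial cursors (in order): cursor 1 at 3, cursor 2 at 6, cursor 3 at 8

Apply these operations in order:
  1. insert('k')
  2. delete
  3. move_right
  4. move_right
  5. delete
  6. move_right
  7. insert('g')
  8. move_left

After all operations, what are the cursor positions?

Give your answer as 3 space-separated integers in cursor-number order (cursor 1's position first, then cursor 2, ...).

Answer: 5 8 8

Derivation:
After op 1 (insert('k')): buffer="hhukicukaoki" (len 12), cursors c1@4 c2@8 c3@11, authorship ...1...2..3.
After op 2 (delete): buffer="hhuicuaoi" (len 9), cursors c1@3 c2@6 c3@8, authorship .........
After op 3 (move_right): buffer="hhuicuaoi" (len 9), cursors c1@4 c2@7 c3@9, authorship .........
After op 4 (move_right): buffer="hhuicuaoi" (len 9), cursors c1@5 c2@8 c3@9, authorship .........
After op 5 (delete): buffer="hhuiua" (len 6), cursors c1@4 c2@6 c3@6, authorship ......
After op 6 (move_right): buffer="hhuiua" (len 6), cursors c1@5 c2@6 c3@6, authorship ......
After op 7 (insert('g')): buffer="hhuiugagg" (len 9), cursors c1@6 c2@9 c3@9, authorship .....1.23
After op 8 (move_left): buffer="hhuiugagg" (len 9), cursors c1@5 c2@8 c3@8, authorship .....1.23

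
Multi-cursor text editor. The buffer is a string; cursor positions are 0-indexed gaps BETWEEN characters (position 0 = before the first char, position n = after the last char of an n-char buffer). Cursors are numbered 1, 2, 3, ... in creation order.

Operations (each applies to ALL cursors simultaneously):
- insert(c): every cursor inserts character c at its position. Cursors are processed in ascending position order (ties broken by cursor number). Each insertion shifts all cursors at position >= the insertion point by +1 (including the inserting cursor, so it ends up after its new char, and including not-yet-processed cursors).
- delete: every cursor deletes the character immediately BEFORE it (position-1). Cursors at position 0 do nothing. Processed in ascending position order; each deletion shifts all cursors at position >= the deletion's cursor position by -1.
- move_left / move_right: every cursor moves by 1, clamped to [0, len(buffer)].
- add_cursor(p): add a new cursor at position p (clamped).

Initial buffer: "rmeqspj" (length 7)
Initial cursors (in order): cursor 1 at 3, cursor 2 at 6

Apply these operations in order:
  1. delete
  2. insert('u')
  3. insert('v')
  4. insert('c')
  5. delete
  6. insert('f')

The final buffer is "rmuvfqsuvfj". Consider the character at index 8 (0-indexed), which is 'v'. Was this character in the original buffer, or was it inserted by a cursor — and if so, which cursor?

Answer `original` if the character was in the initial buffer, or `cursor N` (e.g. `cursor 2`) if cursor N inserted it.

After op 1 (delete): buffer="rmqsj" (len 5), cursors c1@2 c2@4, authorship .....
After op 2 (insert('u')): buffer="rmuqsuj" (len 7), cursors c1@3 c2@6, authorship ..1..2.
After op 3 (insert('v')): buffer="rmuvqsuvj" (len 9), cursors c1@4 c2@8, authorship ..11..22.
After op 4 (insert('c')): buffer="rmuvcqsuvcj" (len 11), cursors c1@5 c2@10, authorship ..111..222.
After op 5 (delete): buffer="rmuvqsuvj" (len 9), cursors c1@4 c2@8, authorship ..11..22.
After op 6 (insert('f')): buffer="rmuvfqsuvfj" (len 11), cursors c1@5 c2@10, authorship ..111..222.
Authorship (.=original, N=cursor N): . . 1 1 1 . . 2 2 2 .
Index 8: author = 2

Answer: cursor 2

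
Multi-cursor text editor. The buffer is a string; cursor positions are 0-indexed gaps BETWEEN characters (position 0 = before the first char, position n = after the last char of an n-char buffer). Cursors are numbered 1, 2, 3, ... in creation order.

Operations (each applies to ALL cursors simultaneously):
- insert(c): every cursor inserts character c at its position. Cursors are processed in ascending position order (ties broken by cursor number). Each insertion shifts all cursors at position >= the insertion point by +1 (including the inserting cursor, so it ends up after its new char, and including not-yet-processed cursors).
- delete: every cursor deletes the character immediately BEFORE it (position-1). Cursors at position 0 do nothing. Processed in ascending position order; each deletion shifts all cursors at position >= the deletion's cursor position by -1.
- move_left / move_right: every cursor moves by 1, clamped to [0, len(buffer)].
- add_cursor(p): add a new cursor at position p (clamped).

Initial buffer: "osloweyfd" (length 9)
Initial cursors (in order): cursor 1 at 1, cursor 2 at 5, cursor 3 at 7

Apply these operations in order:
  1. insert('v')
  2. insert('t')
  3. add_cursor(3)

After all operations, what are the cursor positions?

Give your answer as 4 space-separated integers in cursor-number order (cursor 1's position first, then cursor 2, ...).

After op 1 (insert('v')): buffer="ovslowveyvfd" (len 12), cursors c1@2 c2@7 c3@10, authorship .1....2..3..
After op 2 (insert('t')): buffer="ovtslowvteyvtfd" (len 15), cursors c1@3 c2@9 c3@13, authorship .11....22..33..
After op 3 (add_cursor(3)): buffer="ovtslowvteyvtfd" (len 15), cursors c1@3 c4@3 c2@9 c3@13, authorship .11....22..33..

Answer: 3 9 13 3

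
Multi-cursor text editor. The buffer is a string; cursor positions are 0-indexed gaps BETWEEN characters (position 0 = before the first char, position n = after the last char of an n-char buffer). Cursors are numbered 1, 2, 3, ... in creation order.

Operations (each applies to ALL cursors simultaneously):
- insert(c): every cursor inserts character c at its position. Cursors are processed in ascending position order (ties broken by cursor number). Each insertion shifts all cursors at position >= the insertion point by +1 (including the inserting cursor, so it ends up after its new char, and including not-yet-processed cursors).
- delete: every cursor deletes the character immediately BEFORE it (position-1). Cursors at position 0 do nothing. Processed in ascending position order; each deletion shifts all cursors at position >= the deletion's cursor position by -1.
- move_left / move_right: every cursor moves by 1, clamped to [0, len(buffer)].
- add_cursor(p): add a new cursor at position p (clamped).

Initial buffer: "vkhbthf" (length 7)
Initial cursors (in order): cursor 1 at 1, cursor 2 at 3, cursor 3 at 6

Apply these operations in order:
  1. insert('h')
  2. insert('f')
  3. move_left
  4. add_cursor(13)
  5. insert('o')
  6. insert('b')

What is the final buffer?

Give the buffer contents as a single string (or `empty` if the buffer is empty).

Answer: vhobfkhhobfbthhobffob

Derivation:
After op 1 (insert('h')): buffer="vhkhhbthhf" (len 10), cursors c1@2 c2@5 c3@9, authorship .1..2...3.
After op 2 (insert('f')): buffer="vhfkhhfbthhff" (len 13), cursors c1@3 c2@7 c3@12, authorship .11..22...33.
After op 3 (move_left): buffer="vhfkhhfbthhff" (len 13), cursors c1@2 c2@6 c3@11, authorship .11..22...33.
After op 4 (add_cursor(13)): buffer="vhfkhhfbthhff" (len 13), cursors c1@2 c2@6 c3@11 c4@13, authorship .11..22...33.
After op 5 (insert('o')): buffer="vhofkhhofbthhoffo" (len 17), cursors c1@3 c2@8 c3@14 c4@17, authorship .111..222...333.4
After op 6 (insert('b')): buffer="vhobfkhhobfbthhobffob" (len 21), cursors c1@4 c2@10 c3@17 c4@21, authorship .1111..2222...3333.44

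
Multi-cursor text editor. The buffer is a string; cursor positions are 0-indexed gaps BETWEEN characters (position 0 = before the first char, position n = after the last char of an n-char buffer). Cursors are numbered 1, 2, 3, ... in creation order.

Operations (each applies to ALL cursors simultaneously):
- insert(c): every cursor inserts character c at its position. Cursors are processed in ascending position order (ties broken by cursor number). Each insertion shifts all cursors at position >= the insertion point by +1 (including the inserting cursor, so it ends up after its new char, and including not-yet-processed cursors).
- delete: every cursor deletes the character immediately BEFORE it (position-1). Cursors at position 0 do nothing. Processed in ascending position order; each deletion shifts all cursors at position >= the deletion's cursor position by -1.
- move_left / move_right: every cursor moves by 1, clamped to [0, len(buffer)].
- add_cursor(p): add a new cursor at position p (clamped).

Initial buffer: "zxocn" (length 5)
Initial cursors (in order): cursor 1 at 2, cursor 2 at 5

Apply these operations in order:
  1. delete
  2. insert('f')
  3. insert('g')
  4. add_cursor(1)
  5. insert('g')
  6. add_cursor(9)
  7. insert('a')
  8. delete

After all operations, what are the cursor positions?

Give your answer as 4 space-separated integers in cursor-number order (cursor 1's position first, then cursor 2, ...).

Answer: 5 10 2 9

Derivation:
After op 1 (delete): buffer="zoc" (len 3), cursors c1@1 c2@3, authorship ...
After op 2 (insert('f')): buffer="zfocf" (len 5), cursors c1@2 c2@5, authorship .1..2
After op 3 (insert('g')): buffer="zfgocfg" (len 7), cursors c1@3 c2@7, authorship .11..22
After op 4 (add_cursor(1)): buffer="zfgocfg" (len 7), cursors c3@1 c1@3 c2@7, authorship .11..22
After op 5 (insert('g')): buffer="zgfggocfgg" (len 10), cursors c3@2 c1@5 c2@10, authorship .3111..222
After op 6 (add_cursor(9)): buffer="zgfggocfgg" (len 10), cursors c3@2 c1@5 c4@9 c2@10, authorship .3111..222
After op 7 (insert('a')): buffer="zgafggaocfgaga" (len 14), cursors c3@3 c1@7 c4@12 c2@14, authorship .331111..22422
After op 8 (delete): buffer="zgfggocfgg" (len 10), cursors c3@2 c1@5 c4@9 c2@10, authorship .3111..222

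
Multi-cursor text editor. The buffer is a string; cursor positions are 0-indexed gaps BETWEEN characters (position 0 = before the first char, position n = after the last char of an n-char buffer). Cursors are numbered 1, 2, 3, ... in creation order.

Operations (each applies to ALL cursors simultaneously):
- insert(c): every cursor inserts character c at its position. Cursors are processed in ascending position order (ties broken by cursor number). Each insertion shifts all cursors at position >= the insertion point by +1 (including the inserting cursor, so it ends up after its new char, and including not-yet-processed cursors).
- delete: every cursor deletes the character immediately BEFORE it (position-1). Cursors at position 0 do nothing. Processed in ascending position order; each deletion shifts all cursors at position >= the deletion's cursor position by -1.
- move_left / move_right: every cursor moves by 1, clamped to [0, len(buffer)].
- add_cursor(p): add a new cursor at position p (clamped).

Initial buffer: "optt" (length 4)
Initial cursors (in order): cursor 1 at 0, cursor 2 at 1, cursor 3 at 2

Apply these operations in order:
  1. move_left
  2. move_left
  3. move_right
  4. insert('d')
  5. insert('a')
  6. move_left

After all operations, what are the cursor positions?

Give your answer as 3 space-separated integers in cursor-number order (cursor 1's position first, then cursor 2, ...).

Answer: 6 6 6

Derivation:
After op 1 (move_left): buffer="optt" (len 4), cursors c1@0 c2@0 c3@1, authorship ....
After op 2 (move_left): buffer="optt" (len 4), cursors c1@0 c2@0 c3@0, authorship ....
After op 3 (move_right): buffer="optt" (len 4), cursors c1@1 c2@1 c3@1, authorship ....
After op 4 (insert('d')): buffer="odddptt" (len 7), cursors c1@4 c2@4 c3@4, authorship .123...
After op 5 (insert('a')): buffer="odddaaaptt" (len 10), cursors c1@7 c2@7 c3@7, authorship .123123...
After op 6 (move_left): buffer="odddaaaptt" (len 10), cursors c1@6 c2@6 c3@6, authorship .123123...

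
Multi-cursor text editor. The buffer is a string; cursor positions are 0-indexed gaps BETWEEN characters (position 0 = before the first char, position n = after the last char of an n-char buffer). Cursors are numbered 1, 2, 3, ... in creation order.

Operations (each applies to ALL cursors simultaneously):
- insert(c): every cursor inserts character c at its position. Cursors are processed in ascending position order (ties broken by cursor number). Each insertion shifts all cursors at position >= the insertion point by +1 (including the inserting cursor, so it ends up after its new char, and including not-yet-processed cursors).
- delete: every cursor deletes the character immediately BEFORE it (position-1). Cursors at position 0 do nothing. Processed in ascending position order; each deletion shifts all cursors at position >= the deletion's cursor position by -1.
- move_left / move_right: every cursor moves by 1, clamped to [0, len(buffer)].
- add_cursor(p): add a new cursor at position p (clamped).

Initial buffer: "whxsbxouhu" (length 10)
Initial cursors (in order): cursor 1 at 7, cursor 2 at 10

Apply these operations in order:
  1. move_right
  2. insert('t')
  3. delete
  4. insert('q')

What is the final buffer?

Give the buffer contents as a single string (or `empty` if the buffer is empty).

Answer: whxsbxouqhuq

Derivation:
After op 1 (move_right): buffer="whxsbxouhu" (len 10), cursors c1@8 c2@10, authorship ..........
After op 2 (insert('t')): buffer="whxsbxouthut" (len 12), cursors c1@9 c2@12, authorship ........1..2
After op 3 (delete): buffer="whxsbxouhu" (len 10), cursors c1@8 c2@10, authorship ..........
After op 4 (insert('q')): buffer="whxsbxouqhuq" (len 12), cursors c1@9 c2@12, authorship ........1..2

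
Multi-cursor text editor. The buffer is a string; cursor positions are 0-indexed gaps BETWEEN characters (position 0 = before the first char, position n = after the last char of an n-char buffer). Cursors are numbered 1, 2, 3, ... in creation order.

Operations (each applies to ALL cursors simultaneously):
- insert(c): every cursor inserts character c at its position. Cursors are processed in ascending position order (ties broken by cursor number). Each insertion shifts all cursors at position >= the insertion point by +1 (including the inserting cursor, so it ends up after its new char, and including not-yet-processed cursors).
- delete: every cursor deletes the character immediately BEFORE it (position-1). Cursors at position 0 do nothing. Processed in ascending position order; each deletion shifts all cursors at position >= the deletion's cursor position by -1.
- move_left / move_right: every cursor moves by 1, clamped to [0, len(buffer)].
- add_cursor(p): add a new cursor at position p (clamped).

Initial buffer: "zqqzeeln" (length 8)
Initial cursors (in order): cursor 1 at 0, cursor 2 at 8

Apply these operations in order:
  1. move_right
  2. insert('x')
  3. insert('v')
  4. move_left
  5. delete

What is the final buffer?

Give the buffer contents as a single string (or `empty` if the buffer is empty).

After op 1 (move_right): buffer="zqqzeeln" (len 8), cursors c1@1 c2@8, authorship ........
After op 2 (insert('x')): buffer="zxqqzeelnx" (len 10), cursors c1@2 c2@10, authorship .1.......2
After op 3 (insert('v')): buffer="zxvqqzeelnxv" (len 12), cursors c1@3 c2@12, authorship .11.......22
After op 4 (move_left): buffer="zxvqqzeelnxv" (len 12), cursors c1@2 c2@11, authorship .11.......22
After op 5 (delete): buffer="zvqqzeelnv" (len 10), cursors c1@1 c2@9, authorship .1.......2

Answer: zvqqzeelnv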